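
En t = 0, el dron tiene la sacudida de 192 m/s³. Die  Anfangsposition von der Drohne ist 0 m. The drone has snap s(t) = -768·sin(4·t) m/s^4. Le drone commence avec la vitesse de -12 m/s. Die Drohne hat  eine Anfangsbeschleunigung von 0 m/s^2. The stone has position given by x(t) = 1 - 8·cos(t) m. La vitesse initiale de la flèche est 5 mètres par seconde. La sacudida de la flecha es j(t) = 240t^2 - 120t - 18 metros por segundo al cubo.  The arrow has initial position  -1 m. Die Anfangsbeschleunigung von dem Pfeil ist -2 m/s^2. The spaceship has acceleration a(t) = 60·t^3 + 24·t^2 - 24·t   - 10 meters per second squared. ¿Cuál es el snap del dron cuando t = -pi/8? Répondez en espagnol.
Usando s(t) = -768·sin(4·t) y sustituyendo t = -pi/8, encontramos s = 768.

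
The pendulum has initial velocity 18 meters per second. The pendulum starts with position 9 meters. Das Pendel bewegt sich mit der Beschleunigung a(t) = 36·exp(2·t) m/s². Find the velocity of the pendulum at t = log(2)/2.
Starting from acceleration a(t) = 36·exp(2·t), we take 1 antiderivative. Taking ∫a(t)dt and applying v(0) = 18, we find v(t) = 18·exp(2·t). From the given velocity equation v(t) = 18·exp(2·t), we substitute t = log(2)/2 to get v = 36.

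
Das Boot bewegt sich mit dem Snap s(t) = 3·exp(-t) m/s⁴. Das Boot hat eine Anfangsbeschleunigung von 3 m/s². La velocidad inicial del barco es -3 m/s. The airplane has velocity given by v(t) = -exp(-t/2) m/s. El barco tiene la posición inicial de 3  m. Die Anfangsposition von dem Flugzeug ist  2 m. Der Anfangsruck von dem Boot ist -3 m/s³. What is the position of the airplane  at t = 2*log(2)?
We need to integrate our velocity equation v(t) = -exp(-t/2) 1 time. Integrating velocity and using the initial condition x(0) = 2, we get x(t) = 2·exp(-t/2). We have position x(t) = 2·exp(-t/2). Substituting t = 2*log(2): x(2*log(2)) = 1.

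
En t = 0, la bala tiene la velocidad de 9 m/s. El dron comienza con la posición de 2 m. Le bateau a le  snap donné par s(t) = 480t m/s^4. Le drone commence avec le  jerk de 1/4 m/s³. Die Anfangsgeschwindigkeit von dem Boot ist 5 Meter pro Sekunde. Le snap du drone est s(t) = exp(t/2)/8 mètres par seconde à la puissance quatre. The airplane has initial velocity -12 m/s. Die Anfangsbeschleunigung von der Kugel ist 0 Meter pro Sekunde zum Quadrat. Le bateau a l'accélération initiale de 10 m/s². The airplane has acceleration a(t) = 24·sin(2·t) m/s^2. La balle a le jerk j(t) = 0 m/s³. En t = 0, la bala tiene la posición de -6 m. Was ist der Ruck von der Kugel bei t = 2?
Wir haben den Ruck j(t) = 0. Durch Einsetzen von t = 2: j(2) = 0.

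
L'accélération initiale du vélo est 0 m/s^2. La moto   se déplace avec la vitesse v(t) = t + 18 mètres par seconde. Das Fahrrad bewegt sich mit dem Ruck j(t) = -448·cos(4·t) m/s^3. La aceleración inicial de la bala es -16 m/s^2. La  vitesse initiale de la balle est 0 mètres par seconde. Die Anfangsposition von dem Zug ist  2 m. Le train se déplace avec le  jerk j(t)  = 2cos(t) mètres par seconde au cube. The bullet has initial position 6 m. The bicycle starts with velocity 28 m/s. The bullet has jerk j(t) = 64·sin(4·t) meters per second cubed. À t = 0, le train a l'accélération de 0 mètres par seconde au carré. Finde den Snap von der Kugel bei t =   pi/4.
Ausgehend von dem Ruck j(t) = 64·sin(4·t), nehmen wir 1 Ableitung. Durch Ableiten von dem Ruck erhalten wir den Snap: s(t) = 256·cos(4·t). Wir haben den Snap s(t) = 256·cos(4·t). Durch Einsetzen von t = pi/4: s(pi/4) = -256.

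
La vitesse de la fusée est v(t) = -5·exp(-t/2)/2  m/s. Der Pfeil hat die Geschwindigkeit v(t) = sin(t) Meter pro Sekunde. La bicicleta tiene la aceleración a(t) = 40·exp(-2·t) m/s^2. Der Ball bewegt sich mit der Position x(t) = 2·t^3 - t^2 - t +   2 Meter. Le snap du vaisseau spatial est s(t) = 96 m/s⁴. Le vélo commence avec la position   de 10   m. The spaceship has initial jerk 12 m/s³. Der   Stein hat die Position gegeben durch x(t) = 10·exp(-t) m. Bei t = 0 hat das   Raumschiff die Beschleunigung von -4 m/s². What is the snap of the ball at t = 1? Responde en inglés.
We must differentiate our position equation x(t) = 2·t^3 - t^2 - t + 2 4 times. Differentiating position, we get velocity: v(t) = 6·t^2 - 2·t - 1. Differentiating velocity, we get acceleration: a(t) = 12·t - 2. Differentiating acceleration, we get jerk: j(t) = 12. Taking d/dt of j(t), we find s(t) = 0. From the given snap equation s(t) = 0, we substitute t = 1 to get s = 0.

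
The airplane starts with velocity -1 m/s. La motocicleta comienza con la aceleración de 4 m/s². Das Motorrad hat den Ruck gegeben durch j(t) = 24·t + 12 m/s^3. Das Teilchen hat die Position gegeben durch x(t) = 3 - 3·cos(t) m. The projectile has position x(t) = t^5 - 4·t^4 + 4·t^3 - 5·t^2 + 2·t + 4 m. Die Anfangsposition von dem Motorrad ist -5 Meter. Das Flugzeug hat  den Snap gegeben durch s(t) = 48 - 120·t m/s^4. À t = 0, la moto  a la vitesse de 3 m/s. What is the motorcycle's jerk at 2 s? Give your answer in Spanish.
De la ecuación de la sacudida j(t) = 24·t + 12, sustituimos t = 2 para obtener j = 60.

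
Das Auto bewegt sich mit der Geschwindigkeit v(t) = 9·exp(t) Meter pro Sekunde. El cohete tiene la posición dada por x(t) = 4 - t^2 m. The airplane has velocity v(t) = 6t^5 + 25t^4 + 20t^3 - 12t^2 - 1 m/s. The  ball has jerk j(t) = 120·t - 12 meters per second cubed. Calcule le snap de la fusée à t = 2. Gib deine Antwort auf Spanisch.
Debemos derivar nuestra ecuación de la posición x(t) = 4 - t^2 4 veces. Tomando d/dt de x(t), encontramos v(t) = -2·t. La derivada de la velocidad da la aceleración: a(t) = -2. Tomando d/dt de a(t), encontramos j(t) = 0. Derivando la sacudida, obtenemos el snap: s(t) = 0. De la ecuación del snap s(t) = 0, sustituimos t = 2 para obtener s = 0.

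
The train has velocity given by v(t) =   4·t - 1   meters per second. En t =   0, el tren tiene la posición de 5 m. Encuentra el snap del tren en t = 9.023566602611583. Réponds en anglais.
Starting from velocity v(t) = 4·t - 1, we take 3 derivatives. Taking d/dt of v(t), we find a(t) = 4. Differentiating acceleration, we get jerk: j(t) = 0. Taking d/dt of j(t), we find s(t) = 0. Using s(t) = 0 and substituting t = 9.023566602611583, we find s = 0.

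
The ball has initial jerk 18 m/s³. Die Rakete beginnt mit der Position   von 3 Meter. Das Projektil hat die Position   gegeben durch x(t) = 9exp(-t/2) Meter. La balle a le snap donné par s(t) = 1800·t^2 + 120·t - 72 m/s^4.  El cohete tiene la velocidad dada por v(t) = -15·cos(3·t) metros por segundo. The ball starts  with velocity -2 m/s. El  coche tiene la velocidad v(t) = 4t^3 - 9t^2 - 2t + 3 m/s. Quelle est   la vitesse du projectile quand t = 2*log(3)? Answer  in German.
Um dies zu lösen, müssen wir 1 Ableitung unserer Gleichung für die Position x(t) = 9·exp(-t/2) nehmen. Die Ableitung von der Position ergibt die Geschwindigkeit: v(t) = -9·exp(-t/2)/2. Aus der Gleichung für die Geschwindigkeit v(t) = -9·exp(-t/2)/2, setzen wir t = 2*log(3) ein und erhalten v = -3/2.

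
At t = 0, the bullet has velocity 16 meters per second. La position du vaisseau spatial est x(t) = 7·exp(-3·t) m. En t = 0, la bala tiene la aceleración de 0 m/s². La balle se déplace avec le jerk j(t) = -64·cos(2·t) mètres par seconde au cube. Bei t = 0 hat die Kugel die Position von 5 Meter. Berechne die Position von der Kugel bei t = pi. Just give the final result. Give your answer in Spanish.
x(pi) = 5.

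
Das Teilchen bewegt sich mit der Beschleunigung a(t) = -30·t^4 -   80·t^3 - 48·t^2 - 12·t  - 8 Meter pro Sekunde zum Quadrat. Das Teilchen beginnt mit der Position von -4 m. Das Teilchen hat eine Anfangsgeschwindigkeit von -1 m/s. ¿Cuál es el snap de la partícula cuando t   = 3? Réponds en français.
Nous devons dériver notre équation de l'accélération a(t) = -30·t^4 - 80·t^3 - 48·t^2 - 12·t - 8 2 fois. En prenant d/dt de a(t), nous trouvons j(t) = -120·t^3 - 240·t^2 - 96·t - 12. En prenant d/dt de j(t), nous trouvons s(t) = -360·t^2 - 480·t - 96. De l'équation du snap s(t) = -360·t^2 - 480·t - 96, nous substituons t = 3 pour obtenir s = -4776.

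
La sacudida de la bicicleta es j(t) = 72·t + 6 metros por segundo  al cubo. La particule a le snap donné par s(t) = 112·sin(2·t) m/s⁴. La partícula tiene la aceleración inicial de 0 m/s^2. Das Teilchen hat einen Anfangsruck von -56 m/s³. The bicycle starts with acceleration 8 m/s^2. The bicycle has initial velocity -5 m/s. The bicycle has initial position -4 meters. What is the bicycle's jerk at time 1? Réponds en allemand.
Wir haben den Ruck j(t) = 72·t + 6. Durch Einsetzen von t = 1: j(1) = 78.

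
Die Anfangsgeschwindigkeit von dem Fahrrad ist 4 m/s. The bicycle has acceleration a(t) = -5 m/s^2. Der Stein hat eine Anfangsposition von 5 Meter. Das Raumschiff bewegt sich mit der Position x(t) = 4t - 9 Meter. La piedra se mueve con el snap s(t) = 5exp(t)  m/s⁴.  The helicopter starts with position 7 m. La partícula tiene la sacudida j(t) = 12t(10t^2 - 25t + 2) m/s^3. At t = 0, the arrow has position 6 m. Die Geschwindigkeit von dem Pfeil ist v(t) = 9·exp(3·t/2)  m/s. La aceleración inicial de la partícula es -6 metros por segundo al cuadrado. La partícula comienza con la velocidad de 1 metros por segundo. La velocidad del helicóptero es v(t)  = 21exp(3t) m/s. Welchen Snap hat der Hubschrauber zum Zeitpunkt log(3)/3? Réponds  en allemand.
Um dies zu lösen, müssen wir 3 Ableitungen unserer Gleichung für die Geschwindigkeit v(t) = 21·exp(3·t) nehmen. Die Ableitung von der Geschwindigkeit ergibt die Beschleunigung: a(t) = 63·exp(3·t). Durch Ableiten von der Beschleunigung erhalten wir den Ruck: j(t) = 189·exp(3·t). Mit d/dt von j(t) finden wir s(t) = 567·exp(3·t). Mit s(t) = 567·exp(3·t) und Einsetzen von t = log(3)/3, finden wir s = 1701.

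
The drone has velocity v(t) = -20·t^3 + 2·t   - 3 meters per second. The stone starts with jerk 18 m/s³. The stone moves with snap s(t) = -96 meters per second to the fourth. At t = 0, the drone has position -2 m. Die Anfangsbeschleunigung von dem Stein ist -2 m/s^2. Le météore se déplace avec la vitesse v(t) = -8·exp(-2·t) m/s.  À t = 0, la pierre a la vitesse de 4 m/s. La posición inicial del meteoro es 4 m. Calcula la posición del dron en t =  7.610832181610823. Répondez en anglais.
We need to integrate our velocity equation v(t) = -20·t^3 + 2·t - 3 1 time. Taking ∫v(t)dt and applying x(0) = -2, we find x(t) = -5·t^4 + t^2 - 3·t - 2. We have position x(t) = -5·t^4 + t^2 - 3·t - 2. Substituting t = 7.610832181610823: x(7.610832181610823) = -16743.3005985012.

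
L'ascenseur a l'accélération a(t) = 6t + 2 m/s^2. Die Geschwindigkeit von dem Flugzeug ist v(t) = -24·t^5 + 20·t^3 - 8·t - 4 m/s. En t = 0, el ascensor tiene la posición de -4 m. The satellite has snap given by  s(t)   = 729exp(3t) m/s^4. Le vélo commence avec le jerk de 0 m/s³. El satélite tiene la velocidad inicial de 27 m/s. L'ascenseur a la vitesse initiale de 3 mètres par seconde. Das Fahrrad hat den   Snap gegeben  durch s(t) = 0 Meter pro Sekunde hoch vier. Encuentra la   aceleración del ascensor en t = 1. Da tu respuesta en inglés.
From the given acceleration equation a(t) = 6·t + 2, we substitute t = 1 to get a = 8.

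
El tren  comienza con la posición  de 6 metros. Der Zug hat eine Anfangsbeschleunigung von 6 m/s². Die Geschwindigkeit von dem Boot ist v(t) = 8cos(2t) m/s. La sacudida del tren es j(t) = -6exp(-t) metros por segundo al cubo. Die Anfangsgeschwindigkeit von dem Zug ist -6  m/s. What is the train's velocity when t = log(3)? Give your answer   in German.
Wir müssen unsere Gleichung für den Ruck j(t) = -6·exp(-t) 2-mal integrieren. Das Integral von dem Ruck, mit a(0) = 6, ergibt die Beschleunigung: a(t) = 6·exp(-t). Mit ∫a(t)dt und Anwendung von v(0) = -6, finden wir v(t) = -6·exp(-t). Wir haben die Geschwindigkeit v(t) = -6·exp(-t). Durch Einsetzen von t = log(3): v(log(3)) = -2.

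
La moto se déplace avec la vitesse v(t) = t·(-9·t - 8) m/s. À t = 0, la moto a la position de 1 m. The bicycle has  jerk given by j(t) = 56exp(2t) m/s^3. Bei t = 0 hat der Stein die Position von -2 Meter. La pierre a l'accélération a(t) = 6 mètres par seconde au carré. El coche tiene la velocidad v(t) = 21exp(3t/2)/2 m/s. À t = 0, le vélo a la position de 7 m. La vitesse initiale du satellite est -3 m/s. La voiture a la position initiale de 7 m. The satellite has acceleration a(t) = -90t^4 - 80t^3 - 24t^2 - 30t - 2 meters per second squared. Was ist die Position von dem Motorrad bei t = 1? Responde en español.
Debemos encontrar la integral de nuestra ecuación de la velocidad v(t) = t·(-9·t - 8) 1 vez. La integral de la velocidad es la posición. Usando x(0) = 1, obtenemos x(t) = -3·t^3 - 4·t^2 + 1. De la ecuación de la posición x(t) = -3·t^3 - 4·t^2 + 1, sustituimos t = 1 para obtener x = -6.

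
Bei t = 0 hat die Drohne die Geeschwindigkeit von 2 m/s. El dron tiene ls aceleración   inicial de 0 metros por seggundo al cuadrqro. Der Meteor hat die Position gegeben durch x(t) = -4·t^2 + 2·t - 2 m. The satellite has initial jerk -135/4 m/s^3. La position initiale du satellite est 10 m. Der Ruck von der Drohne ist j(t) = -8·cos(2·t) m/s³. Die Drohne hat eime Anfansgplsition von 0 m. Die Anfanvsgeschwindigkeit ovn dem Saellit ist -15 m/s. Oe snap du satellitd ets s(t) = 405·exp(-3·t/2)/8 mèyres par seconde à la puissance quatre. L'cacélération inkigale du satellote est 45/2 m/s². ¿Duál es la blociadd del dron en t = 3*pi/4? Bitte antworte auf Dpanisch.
Necesitamos integrar nuestra ecuación de la sacudida j(t) = -8·cos(2·t) 2 veces. La antiderivada de la sacudida, con a(0) = 0, da la aceleración: a(t) = -4·sin(2·t). Tomando ∫a(t)dt y aplicando v(0) = 2, encontramos v(t) = 2·cos(2·t). Tenemos la velocidad v(t) = 2·cos(2·t). Sustituyendo t = 3*pi/4: v(3*pi/4) = 0.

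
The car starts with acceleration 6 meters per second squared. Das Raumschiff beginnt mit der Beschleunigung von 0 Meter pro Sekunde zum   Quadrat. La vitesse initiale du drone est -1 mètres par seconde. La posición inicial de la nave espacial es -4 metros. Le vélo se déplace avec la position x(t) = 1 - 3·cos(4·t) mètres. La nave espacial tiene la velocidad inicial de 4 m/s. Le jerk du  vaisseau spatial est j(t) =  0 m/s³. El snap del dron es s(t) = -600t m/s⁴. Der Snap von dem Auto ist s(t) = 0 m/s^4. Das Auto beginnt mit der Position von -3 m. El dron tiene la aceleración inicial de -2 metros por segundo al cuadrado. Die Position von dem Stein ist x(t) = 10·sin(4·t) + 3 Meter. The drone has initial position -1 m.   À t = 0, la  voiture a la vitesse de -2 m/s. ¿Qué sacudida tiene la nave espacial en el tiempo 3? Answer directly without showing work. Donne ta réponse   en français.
Le jerk à t = 3 est j = 0.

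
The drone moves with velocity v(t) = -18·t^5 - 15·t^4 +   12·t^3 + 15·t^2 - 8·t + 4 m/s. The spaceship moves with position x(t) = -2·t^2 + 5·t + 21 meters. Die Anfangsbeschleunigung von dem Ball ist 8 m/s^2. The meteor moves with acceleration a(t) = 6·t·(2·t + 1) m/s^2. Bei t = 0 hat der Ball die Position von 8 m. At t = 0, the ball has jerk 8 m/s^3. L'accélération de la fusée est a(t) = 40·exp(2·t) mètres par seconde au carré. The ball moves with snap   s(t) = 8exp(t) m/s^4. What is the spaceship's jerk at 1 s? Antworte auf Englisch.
Starting from position x(t) = -2·t^2 + 5·t + 21, we take 3 derivatives. Differentiating position, we get velocity: v(t) = 5 - 4·t. Differentiating velocity, we get acceleration: a(t) = -4. Taking d/dt of a(t), we find j(t) = 0. We have jerk j(t) = 0. Substituting t = 1: j(1) = 0.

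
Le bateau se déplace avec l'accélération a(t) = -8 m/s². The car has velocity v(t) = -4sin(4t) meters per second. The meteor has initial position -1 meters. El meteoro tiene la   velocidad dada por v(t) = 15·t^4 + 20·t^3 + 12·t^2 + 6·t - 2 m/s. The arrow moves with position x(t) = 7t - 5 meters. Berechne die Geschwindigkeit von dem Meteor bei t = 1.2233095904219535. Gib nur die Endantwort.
v(1.2233095904219535) = 93.5030870833217.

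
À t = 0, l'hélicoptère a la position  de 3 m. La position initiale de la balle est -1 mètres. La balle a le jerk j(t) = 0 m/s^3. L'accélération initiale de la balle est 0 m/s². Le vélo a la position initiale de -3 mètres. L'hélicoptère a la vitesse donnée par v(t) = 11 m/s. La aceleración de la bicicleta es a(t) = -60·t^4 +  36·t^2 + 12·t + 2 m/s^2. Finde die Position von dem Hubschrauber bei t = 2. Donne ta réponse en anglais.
Starting from velocity v(t) = 11, we take 1 antiderivative. Integrating velocity and using the initial condition x(0) = 3, we get x(t) = 11·t + 3. Using x(t) = 11·t + 3 and substituting t = 2, we find x = 25.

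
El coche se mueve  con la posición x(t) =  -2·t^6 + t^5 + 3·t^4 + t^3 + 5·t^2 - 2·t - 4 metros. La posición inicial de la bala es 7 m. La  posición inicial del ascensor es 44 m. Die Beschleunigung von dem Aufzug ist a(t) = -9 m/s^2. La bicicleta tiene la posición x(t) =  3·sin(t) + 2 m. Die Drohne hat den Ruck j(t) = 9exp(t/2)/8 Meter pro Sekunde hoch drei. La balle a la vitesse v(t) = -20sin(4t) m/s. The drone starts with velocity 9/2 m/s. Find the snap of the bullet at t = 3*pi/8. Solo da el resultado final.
The snap at t = 3*pi/8 is s = 0.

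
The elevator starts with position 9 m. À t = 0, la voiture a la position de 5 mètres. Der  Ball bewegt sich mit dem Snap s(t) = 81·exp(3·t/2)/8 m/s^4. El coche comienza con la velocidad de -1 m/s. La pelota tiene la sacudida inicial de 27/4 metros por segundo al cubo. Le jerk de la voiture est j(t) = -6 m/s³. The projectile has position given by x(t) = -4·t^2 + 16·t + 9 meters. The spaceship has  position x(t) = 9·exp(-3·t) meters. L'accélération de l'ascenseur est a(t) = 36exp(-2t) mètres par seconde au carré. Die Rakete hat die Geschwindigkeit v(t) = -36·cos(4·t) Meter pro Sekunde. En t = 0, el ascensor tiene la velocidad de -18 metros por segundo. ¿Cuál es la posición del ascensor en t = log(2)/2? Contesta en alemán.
Wir müssen unsere Gleichung für die Beschleunigung a(t) = 36·exp(-2·t) 2-mal integrieren. Mit ∫a(t)dt und Anwendung von v(0) = -18, finden wir v(t) = -18·exp(-2·t). Mit ∫v(t)dt und Anwendung von x(0) = 9, finden wir x(t) = 9·exp(-2·t). Aus der Gleichung für die Position x(t) = 9·exp(-2·t), setzen wir t = log(2)/2 ein und erhalten x = 9/2.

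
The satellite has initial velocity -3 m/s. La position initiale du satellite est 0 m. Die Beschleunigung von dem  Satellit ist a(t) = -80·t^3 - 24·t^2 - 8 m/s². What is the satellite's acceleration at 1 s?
We have acceleration a(t) = -80·t^3 - 24·t^2 - 8. Substituting t = 1: a(1) = -112.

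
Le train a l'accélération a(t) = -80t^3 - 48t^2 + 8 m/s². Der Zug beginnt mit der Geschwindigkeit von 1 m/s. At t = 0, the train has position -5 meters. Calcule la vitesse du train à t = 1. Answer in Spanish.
Necesitamos integrar nuestra ecuación de la aceleración a(t) = -80·t^3 - 48·t^2 + 8 1 vez. Integrando la aceleración y usando la condición inicial v(0) = 1, obtenemos v(t) = -20·t^4 - 16·t^3 + 8·t + 1. Tenemos la velocidad v(t) = -20·t^4 - 16·t^3 + 8·t + 1. Sustituyendo t = 1: v(1) = -27.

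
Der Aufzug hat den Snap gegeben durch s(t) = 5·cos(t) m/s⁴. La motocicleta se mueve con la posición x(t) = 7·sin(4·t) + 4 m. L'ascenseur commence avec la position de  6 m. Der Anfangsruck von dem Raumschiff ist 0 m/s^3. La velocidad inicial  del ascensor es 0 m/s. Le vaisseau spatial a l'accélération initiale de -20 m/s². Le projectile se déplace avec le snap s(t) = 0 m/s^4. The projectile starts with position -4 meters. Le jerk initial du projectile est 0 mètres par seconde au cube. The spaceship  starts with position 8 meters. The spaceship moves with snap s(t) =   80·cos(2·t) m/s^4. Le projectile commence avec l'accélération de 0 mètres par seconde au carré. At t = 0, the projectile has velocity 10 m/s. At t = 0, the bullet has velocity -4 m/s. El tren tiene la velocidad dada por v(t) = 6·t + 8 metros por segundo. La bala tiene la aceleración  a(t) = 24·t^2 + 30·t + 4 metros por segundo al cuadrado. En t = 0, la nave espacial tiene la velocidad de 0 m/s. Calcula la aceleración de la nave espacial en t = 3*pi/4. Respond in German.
Ausgehend von dem Snap s(t) = 80·cos(2·t), nehmen wir 2 Integrale. Die Stammfunktion von dem Snap, mit j(0) = 0, ergibt den Ruck: j(t) = 40·sin(2·t). Die Stammfunktion von dem Ruck ist die Beschleunigung. Mit a(0) = -20 erhalten wir a(t) = -20·cos(2·t). Wir haben die Beschleunigung a(t) = -20·cos(2·t). Durch Einsetzen von t = 3*pi/4: a(3*pi/4) = 0.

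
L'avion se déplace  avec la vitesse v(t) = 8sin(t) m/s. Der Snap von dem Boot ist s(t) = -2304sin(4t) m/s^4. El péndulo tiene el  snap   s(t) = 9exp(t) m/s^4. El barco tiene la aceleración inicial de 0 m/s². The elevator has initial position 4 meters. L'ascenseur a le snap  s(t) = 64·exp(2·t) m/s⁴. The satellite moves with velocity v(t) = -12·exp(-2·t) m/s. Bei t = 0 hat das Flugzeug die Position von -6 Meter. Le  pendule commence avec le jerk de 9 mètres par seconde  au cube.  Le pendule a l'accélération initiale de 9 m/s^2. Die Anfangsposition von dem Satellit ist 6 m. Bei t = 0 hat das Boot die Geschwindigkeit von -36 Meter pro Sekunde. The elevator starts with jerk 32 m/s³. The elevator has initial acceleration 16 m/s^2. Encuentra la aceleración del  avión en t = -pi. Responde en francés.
En partant de la vitesse v(t) = 8·sin(t), nous prenons 1 dérivée. En prenant d/dt de v(t), nous trouvons a(t) = 8·cos(t). De l'équation de l'accélération a(t) = 8·cos(t), nous substituons t = -pi pour obtenir a = -8.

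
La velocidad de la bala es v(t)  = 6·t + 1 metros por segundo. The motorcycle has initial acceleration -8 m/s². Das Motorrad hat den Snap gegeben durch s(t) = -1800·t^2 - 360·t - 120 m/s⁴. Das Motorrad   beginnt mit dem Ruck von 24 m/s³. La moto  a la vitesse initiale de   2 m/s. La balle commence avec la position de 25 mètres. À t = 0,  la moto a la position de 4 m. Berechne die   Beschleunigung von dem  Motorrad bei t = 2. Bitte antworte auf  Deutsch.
Wir müssen das Integral unserer Gleichung für den Snap s(t) = -1800·t^2 - 360·t - 120 2-mal finden. Die Stammfunktion von dem Snap, mit j(0) = 24, ergibt den Ruck: j(t) = -600·t^3 - 180·t^2 - 120·t + 24. Durch Integration von dem Ruck und Verwendung der Anfangsbedingung a(0) = -8, erhalten wir a(t) = -150·t^4 - 60·t^3 - 60·t^2 + 24·t - 8. Mit a(t) = -150·t^4 - 60·t^3 - 60·t^2 + 24·t - 8 und Einsetzen von t = 2, finden wir a = -3080.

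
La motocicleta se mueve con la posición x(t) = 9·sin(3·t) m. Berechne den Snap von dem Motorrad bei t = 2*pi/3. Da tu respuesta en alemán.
Wir müssen unsere Gleichung für die Position x(t) = 9·sin(3·t) 4-mal ableiten. Durch Ableiten von der Position erhalten wir die Geschwindigkeit: v(t) = 27·cos(3·t). Durch Ableiten von der Geschwindigkeit erhalten wir die Beschleunigung: a(t) = -81·sin(3·t). Die Ableitung von der Beschleunigung ergibt den Ruck: j(t) = -243·cos(3·t). Die Ableitung von dem Ruck ergibt den Snap: s(t) = 729·sin(3·t). Wir haben den Snap s(t) = 729·sin(3·t). Durch Einsetzen von t = 2*pi/3: s(2*pi/3) = 0.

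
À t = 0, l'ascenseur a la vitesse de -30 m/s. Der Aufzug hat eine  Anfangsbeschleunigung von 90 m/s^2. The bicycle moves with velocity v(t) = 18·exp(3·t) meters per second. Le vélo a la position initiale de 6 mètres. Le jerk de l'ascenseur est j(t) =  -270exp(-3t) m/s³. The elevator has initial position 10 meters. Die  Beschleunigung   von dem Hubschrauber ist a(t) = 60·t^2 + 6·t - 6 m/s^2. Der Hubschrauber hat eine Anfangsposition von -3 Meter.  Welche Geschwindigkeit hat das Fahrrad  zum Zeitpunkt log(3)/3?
Wir haben die Geschwindigkeit v(t) = 18·exp(3·t). Durch Einsetzen von t = log(3)/3: v(log(3)/3) = 54.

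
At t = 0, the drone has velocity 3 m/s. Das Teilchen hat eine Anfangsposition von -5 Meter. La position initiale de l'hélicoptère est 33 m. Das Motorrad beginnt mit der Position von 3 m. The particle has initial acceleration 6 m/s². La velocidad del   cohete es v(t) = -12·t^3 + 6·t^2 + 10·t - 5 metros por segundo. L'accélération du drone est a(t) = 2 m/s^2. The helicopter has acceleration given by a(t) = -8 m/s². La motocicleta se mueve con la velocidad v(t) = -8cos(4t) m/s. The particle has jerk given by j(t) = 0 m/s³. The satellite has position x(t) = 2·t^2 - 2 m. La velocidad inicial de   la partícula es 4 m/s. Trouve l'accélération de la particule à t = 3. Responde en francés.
Nous devons trouver la primitive de notre équation du jerk j(t) = 0 1 fois. La primitive du jerk, avec a(0) = 6, donne l'accélération: a(t) = 6. De l'équation de l'accélération a(t) = 6, nous substituons t = 3 pour obtenir a = 6.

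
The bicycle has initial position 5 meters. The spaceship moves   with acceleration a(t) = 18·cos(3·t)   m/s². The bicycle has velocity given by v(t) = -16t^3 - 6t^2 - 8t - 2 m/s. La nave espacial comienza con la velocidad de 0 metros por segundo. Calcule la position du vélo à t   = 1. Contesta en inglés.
To solve this, we need to take 1 antiderivative of our velocity equation v(t) = -16·t^3 - 6·t^2 - 8·t - 2. The integral of velocity, with x(0) = 5, gives position: x(t) = -4·t^4 - 2·t^3 - 4·t^2 - 2·t + 5. Using x(t) = -4·t^4 - 2·t^3 - 4·t^2 - 2·t + 5 and substituting t = 1, we find x = -7.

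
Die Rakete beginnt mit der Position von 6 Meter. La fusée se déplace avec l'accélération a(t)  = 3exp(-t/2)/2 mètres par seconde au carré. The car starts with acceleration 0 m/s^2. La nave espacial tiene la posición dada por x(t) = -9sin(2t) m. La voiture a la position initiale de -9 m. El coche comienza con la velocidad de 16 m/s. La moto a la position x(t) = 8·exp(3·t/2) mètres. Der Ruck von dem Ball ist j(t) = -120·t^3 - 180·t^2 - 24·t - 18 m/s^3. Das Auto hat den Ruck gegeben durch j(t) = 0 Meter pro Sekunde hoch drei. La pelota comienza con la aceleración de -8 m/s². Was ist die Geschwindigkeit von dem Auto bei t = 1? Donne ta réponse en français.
En partant du jerk j(t) = 0, nous prenons 2 intégrales. L'intégrale du jerk, avec a(0) = 0, donne l'accélération: a(t) = 0. L'intégrale de l'accélération, avec v(0) = 16, donne la vitesse: v(t) = 16. Nous avons la vitesse v(t) = 16. En substituant t = 1: v(1) = 16.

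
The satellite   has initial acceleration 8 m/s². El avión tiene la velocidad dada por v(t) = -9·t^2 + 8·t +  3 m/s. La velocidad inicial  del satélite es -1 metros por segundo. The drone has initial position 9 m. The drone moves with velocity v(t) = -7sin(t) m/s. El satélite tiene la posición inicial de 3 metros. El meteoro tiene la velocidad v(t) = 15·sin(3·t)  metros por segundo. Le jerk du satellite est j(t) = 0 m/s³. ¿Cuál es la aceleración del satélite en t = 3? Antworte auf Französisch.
Nous devons intégrer notre équation du jerk j(t) = 0 1 fois. En intégrant le jerk et en utilisant la condition initiale a(0) = 8, nous obtenons a(t) = 8. Nous avons l'accélération a(t) = 8. En substituant t = 3: a(3) = 8.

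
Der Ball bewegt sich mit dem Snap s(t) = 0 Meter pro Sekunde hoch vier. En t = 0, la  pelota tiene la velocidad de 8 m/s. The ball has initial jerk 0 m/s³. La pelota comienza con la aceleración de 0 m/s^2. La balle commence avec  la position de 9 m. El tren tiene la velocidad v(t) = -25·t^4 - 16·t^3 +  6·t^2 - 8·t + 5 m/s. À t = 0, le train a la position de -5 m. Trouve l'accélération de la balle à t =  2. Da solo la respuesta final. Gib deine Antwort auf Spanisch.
La aceleración en t = 2 es a = 0.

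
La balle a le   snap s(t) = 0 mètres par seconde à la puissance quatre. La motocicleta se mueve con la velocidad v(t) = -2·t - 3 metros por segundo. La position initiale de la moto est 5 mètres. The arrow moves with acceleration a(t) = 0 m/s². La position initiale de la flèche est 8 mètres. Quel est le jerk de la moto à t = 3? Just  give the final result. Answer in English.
The jerk at t = 3 is j = 0.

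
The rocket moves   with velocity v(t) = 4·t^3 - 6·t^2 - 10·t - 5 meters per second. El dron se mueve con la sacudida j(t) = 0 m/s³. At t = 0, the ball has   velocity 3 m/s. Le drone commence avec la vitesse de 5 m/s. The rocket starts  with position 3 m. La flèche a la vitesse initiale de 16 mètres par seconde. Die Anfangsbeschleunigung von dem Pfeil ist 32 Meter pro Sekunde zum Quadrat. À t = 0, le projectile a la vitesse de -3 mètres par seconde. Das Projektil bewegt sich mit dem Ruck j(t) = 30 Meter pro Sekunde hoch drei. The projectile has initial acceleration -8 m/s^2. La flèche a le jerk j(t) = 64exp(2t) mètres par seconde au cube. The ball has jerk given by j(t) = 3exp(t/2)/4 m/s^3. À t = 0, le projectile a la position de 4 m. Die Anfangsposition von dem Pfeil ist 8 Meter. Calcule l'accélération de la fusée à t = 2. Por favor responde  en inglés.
Starting from velocity v(t) = 4·t^3 - 6·t^2 - 10·t - 5, we take 1 derivative. Differentiating velocity, we get acceleration: a(t) = 12·t^2 - 12·t - 10. Using a(t) = 12·t^2 - 12·t - 10 and substituting t = 2, we find a = 14.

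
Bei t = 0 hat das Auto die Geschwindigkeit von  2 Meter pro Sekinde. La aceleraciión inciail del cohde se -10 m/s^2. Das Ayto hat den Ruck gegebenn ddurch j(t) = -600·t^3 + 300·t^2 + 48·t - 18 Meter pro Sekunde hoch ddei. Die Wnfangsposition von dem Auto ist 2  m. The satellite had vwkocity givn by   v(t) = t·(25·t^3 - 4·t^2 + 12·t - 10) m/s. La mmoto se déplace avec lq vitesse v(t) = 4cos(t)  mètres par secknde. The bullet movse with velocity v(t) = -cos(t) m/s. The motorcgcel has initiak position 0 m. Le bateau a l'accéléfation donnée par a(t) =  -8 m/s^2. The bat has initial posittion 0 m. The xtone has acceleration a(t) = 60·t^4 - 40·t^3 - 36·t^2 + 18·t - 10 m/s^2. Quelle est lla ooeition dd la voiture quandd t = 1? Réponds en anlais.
To solve this, we need to take 3 integrals of our jerk equation j(t) = -600·t^3 + 300·t^2 + 48·t - 18. The integral of jerk, with a(0) = -10, gives acceleration: a(t) = -150·t^4 + 100·t^3 + 24·t^2 - 18·t - 10. The integral of acceleration, with v(0) = 2, gives velocity: v(t) = -30·t^5 + 25·t^4 + 8·t^3 - 9·t^2 - 10·t + 2. The integral of velocity, with x(0) = 2, gives position: x(t) = -5·t^6 + 5·t^5 + 2·t^4 - 3·t^3 - 5·t^2 + 2·t + 2. Using x(t) = -5·t^6 + 5·t^5 + 2·t^4 - 3·t^3 - 5·t^2 + 2·t + 2 and substituting t = 1, we find x = -2.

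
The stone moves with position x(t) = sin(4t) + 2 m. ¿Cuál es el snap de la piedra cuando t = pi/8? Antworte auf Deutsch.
Wir müssen unsere Gleichung für die Position x(t) = sin(4·t) + 2 4-mal ableiten. Durch Ableiten von der Position erhalten wir die Geschwindigkeit: v(t) = 4·cos(4·t). Durch Ableiten von der Geschwindigkeit erhalten wir die Beschleunigung: a(t) = -16·sin(4·t). Mit d/dt von a(t) finden wir j(t) = -64·cos(4·t). Durch Ableiten von dem Ruck erhalten wir den Snap: s(t) = 256·sin(4·t). Aus der Gleichung für den Snap s(t) = 256·sin(4·t), setzen wir t = pi/8 ein und erhalten s = 256.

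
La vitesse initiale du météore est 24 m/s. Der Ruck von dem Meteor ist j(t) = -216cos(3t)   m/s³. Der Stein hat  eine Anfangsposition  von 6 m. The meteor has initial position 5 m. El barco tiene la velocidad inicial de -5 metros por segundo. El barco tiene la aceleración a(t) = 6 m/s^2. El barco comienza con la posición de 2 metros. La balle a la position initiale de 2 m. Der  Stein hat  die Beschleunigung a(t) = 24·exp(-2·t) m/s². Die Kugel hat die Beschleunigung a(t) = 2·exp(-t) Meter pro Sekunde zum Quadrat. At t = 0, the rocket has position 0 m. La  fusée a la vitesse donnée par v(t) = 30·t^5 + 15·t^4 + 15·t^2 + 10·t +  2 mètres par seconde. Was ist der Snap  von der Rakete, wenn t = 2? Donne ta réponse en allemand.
Ausgehend von der Geschwindigkeit v(t) = 30·t^5 + 15·t^4 + 15·t^2 + 10·t + 2, nehmen wir 3 Ableitungen. Die Ableitung von der Geschwindigkeit ergibt die Beschleunigung: a(t) = 150·t^4 + 60·t^3 + 30·t + 10. Mit d/dt von a(t) finden wir j(t) = 600·t^3 + 180·t^2 + 30. Mit d/dt von j(t) finden wir s(t) = 1800·t^2 + 360·t. Aus der Gleichung für den Snap s(t) = 1800·t^2 + 360·t, setzen wir t = 2 ein und erhalten s = 7920.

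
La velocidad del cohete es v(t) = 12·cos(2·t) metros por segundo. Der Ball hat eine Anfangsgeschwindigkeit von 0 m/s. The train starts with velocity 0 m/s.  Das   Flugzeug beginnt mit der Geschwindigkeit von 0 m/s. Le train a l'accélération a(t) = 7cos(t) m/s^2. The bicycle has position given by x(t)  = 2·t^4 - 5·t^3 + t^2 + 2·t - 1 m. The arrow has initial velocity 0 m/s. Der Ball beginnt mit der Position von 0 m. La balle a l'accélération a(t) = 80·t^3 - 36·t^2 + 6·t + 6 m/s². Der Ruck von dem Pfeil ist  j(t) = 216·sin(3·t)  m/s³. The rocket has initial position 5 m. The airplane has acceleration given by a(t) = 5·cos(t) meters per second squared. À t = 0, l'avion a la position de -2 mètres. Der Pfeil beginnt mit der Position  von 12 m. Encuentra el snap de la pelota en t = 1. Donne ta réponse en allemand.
Wir müssen unsere Gleichung für die Beschleunigung a(t) = 80·t^3 - 36·t^2 + 6·t + 6 2-mal ableiten. Die Ableitung von der Beschleunigung ergibt den Ruck: j(t) = 240·t^2 - 72·t + 6. Mit d/dt von j(t) finden wir s(t) = 480·t - 72. Mit s(t) = 480·t - 72 und Einsetzen von t = 1, finden wir s = 408.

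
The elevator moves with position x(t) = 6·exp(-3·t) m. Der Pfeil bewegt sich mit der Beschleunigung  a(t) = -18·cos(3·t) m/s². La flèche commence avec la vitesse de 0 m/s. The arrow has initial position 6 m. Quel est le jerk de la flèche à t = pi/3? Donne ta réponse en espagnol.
Para resolver esto, necesitamos tomar 1 derivada de nuestra ecuación de la aceleración a(t) = -18·cos(3·t). La derivada de la aceleración da la sacudida: j(t) = 54·sin(3·t). Tenemos la sacudida j(t) = 54·sin(3·t). Sustituyendo t = pi/3: j(pi/3) = 0.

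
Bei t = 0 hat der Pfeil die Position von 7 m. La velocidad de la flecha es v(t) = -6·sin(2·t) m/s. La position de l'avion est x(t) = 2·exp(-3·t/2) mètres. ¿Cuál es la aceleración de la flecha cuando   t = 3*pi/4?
Debemos derivar nuestra ecuación de la velocidad v(t) = -6·sin(2·t) 1 vez. La derivada de la velocidad da la aceleración: a(t) = -12·cos(2·t). Usando a(t) = -12·cos(2·t) y sustituyendo t = 3*pi/4, encontramos a = 0.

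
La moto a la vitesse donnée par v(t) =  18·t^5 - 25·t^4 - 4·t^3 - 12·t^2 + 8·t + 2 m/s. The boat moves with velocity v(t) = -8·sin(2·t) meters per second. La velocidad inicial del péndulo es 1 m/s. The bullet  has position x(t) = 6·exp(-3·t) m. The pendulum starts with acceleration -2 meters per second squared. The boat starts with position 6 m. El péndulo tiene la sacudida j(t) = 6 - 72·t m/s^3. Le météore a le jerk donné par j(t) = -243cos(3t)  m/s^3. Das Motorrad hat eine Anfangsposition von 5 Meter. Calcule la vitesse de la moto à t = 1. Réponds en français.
De l'équation de la vitesse v(t) = 18·t^5 - 25·t^4 - 4·t^3 - 12·t^2 + 8·t + 2, nous substituons t = 1 pour obtenir v = -13.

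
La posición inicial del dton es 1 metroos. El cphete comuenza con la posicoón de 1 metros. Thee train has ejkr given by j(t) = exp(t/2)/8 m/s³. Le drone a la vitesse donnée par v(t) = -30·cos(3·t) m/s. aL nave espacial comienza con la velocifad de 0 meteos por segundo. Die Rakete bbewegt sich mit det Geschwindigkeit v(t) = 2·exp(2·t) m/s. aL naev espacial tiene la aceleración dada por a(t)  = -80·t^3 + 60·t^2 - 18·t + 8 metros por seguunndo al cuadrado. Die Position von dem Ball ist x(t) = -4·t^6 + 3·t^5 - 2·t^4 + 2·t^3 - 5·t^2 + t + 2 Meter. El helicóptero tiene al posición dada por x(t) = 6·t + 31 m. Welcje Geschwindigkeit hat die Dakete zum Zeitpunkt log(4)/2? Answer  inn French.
De l'équation de la vitesse v(t) = 2·exp(2·t), nous substituons t = log(4)/2 pour obtenir v = 8.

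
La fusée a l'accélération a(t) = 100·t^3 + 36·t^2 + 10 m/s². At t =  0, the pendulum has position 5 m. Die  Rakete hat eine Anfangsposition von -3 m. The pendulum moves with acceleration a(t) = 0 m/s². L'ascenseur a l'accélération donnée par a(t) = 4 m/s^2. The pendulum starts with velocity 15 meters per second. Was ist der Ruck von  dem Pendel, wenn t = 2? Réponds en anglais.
We must differentiate our acceleration equation a(t) = 0 1 time. The derivative of acceleration gives jerk: j(t) = 0. We have jerk j(t) = 0. Substituting t = 2: j(2) = 0.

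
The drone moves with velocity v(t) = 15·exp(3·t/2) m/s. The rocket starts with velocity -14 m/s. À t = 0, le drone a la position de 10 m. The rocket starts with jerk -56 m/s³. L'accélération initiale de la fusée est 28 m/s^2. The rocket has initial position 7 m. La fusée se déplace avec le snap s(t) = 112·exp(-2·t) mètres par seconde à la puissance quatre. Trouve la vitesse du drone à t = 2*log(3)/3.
En utilisant v(t) = 15·exp(3·t/2) et en substituant t = 2*log(3)/3, nous trouvons v = 45.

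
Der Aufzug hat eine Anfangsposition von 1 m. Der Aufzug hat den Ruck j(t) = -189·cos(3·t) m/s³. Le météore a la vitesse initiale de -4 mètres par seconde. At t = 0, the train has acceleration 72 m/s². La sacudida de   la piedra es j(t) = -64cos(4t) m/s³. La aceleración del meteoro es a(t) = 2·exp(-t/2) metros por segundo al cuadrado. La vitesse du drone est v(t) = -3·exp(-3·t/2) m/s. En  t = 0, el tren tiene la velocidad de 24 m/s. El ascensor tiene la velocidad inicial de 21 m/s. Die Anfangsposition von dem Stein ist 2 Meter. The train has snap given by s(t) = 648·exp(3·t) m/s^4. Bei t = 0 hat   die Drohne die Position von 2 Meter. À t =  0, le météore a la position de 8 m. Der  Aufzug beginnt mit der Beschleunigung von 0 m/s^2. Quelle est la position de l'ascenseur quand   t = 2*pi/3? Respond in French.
Pour résoudre ceci, nous devons prendre 3 primitives de notre équation du jerk j(t) = -189·cos(3·t). En intégrant le jerk et en utilisant la condition initiale a(0) = 0, nous obtenons a(t) = -63·sin(3·t). En prenant ∫a(t)dt et en appliquant v(0) = 21, nous trouvons v(t) = 21·cos(3·t). La primitive de la vitesse, avec x(0) = 1, donne la position: x(t) = 7·sin(3·t) + 1. En utilisant x(t) = 7·sin(3·t) + 1 et en substituant t = 2*pi/3, nous trouvons x = 1.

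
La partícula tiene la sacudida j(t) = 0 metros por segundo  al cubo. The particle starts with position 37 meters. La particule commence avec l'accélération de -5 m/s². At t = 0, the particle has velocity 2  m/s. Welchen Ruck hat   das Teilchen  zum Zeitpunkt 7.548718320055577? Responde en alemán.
Aus der Gleichung für den Ruck j(t) = 0, setzen wir t = 7.548718320055577 ein und erhalten j = 0.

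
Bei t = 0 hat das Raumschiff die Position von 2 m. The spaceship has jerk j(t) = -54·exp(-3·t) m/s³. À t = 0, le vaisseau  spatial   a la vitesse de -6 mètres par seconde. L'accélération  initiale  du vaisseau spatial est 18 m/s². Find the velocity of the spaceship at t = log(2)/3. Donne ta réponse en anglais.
To solve this, we need to take 2 antiderivatives of our jerk equation j(t) = -54·exp(-3·t). The integral of jerk, with a(0) = 18, gives acceleration: a(t) = 18·exp(-3·t). The antiderivative of acceleration is velocity. Using v(0) = -6, we get v(t) = -6·exp(-3·t). From the given velocity equation v(t) = -6·exp(-3·t), we substitute t = log(2)/3 to get v = -3.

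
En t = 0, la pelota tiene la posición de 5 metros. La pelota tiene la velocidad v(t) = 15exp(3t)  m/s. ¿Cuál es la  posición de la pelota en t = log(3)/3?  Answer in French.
En partant de la vitesse v(t) = 15·exp(3·t), nous prenons 1 primitive. En prenant ∫v(t)dt et en appliquant x(0) = 5, nous trouvons x(t) = 5·exp(3·t). En utilisant x(t) = 5·exp(3·t) et en substituant t = log(3)/3, nous trouvons x = 15.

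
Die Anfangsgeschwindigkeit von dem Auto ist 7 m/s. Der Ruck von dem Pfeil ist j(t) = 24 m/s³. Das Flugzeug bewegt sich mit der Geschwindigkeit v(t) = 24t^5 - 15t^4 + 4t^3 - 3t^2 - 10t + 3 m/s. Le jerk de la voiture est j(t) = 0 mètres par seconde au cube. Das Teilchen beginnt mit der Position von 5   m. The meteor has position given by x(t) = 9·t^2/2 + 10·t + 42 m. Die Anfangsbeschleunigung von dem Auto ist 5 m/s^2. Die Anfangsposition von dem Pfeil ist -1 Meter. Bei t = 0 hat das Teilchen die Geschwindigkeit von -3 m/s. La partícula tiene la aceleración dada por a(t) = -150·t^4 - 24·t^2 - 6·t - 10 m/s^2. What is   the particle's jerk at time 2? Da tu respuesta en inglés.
Starting from acceleration a(t) = -150·t^4 - 24·t^2 - 6·t - 10, we take 1 derivative. Differentiating acceleration, we get jerk: j(t) = -600·t^3 - 48·t - 6. We have jerk j(t) = -600·t^3 - 48·t - 6. Substituting t = 2: j(2) = -4902.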